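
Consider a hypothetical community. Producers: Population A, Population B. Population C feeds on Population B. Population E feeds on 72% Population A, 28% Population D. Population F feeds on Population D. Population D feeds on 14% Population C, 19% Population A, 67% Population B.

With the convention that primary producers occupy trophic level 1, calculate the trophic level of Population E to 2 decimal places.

Population C: 1 + 1 = 2
Population D: 1 + (0.14×2 + 0.19×1 + 0.67×1) = 2.14
Population E: 1 + (0.72×1 + 0.28×2.14) = 2.3192
Population F: 1 + 2.14 = 3.14

2.32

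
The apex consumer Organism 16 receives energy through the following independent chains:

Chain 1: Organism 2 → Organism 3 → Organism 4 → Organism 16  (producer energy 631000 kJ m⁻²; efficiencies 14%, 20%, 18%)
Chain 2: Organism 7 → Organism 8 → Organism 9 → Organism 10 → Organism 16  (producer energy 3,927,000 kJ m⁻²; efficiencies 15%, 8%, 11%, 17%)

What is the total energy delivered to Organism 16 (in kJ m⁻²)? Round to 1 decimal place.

Chain 1: 631000 × 0.14 × 0.2 × 0.18 = 3180.24 kJ m⁻²
Chain 2: 3927000 × 0.15 × 0.08 × 0.11 × 0.17 = 881.2188 kJ m⁻²
Total at Organism 16: 3180.24 + 881.2188 = 4061.4588 kJ m⁻²

4061.5 kJ m⁻²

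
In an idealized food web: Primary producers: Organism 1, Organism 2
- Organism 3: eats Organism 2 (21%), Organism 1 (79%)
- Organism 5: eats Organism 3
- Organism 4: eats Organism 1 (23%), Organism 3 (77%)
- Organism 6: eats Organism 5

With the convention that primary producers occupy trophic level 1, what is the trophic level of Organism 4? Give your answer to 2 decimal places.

2.77

Organism 3: 1 + (0.21×1 + 0.79×1) = 2
Organism 4: 1 + (0.23×1 + 0.77×2) = 2.77
Organism 5: 1 + 2 = 3
Organism 6: 1 + 3 = 4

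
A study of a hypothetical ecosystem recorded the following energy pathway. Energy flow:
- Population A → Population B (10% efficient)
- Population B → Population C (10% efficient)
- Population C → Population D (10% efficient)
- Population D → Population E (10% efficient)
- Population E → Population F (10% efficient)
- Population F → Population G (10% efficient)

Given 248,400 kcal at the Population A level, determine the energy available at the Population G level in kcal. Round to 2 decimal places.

0.25 kcal

Population B: 248400 × 0.1 = 24840 kcal
Population C: 24840 × 0.1 = 2484 kcal
Population D: 2484 × 0.1 = 248.4 kcal
Population E: 248.4 × 0.1 = 24.84 kcal
Population F: 24.84 × 0.1 = 2.484 kcal
Population G: 2.484 × 0.1 = 0.2484 kcal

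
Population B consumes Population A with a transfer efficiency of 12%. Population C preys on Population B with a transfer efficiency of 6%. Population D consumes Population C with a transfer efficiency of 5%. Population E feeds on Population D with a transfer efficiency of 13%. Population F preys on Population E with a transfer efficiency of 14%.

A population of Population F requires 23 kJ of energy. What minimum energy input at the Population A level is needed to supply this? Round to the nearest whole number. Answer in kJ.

Cumulative transfer efficiency: 0.12 × 0.06 × 0.05 × 0.13 × 0.14 = 0.000006552
Population A energy = 23 / 0.000006552 = 3510379 kJ

3510379 kJ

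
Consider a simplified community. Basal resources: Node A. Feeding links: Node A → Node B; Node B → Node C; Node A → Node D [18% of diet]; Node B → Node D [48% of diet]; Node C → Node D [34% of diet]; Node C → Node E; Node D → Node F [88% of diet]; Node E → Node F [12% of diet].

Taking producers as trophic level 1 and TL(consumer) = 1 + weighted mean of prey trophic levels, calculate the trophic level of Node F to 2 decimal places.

Node B: 1 + 1 = 2
Node C: 1 + 2 = 3
Node D: 1 + (0.18×1 + 0.48×2 + 0.34×3) = 3.16
Node E: 1 + 3 = 4
Node F: 1 + (0.88×3.16 + 0.12×4) = 4.2608

4.26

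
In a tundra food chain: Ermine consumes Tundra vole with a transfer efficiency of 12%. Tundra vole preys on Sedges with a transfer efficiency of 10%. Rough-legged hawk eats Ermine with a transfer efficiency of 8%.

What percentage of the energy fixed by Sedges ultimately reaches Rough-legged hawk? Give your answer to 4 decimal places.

Product of link efficiencies: 0.1 × 0.12 × 0.08 = 0.00096
As a percentage: 0.00096 × 100 = 0.0960%

0.0960%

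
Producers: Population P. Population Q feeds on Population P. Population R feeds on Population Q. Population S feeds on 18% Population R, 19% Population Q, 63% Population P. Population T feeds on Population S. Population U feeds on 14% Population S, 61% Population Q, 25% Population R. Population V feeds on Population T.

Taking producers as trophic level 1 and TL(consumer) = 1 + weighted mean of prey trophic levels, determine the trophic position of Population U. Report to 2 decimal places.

Population Q: 1 + 1 = 2
Population R: 1 + 2 = 3
Population S: 1 + (0.18×3 + 0.19×2 + 0.63×1) = 2.55
Population T: 1 + 2.55 = 3.55
Population U: 1 + (0.14×2.55 + 0.61×2 + 0.25×3) = 3.327
Population V: 1 + 3.55 = 4.55

3.33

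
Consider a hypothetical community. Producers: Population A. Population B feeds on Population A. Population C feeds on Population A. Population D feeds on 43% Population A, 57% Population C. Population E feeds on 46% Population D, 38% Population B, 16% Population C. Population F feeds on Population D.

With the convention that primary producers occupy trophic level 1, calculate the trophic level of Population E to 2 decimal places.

3.26

Population B: 1 + 1 = 2
Population C: 1 + 1 = 2
Population D: 1 + (0.43×1 + 0.57×2) = 2.57
Population E: 1 + (0.46×2.57 + 0.38×2 + 0.16×2) = 3.2622
Population F: 1 + 2.57 = 3.57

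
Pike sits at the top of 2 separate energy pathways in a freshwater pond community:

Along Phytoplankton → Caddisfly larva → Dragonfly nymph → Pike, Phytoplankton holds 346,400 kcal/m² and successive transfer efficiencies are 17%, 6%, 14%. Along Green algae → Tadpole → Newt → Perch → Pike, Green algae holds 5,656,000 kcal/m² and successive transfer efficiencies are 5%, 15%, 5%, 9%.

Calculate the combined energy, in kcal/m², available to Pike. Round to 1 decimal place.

685.5 kcal/m²

Via Phytoplankton: 346400 × 0.17 × 0.06 × 0.14 = 494.6592 kcal/m²
Via Green algae: 5656000 × 0.05 × 0.15 × 0.05 × 0.09 = 190.89 kcal/m²
Total at Pike: 494.6592 + 190.89 = 685.5492 kcal/m²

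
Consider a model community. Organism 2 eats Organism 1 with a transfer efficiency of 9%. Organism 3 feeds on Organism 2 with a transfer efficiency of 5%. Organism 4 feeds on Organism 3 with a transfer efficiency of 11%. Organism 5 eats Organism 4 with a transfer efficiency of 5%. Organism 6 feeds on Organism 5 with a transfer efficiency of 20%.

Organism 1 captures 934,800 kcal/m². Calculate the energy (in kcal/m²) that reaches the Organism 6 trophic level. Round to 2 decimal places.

Organism 2: 934800 × 0.09 = 84132 kcal/m²
Organism 3: 84132 × 0.05 = 4206.6 kcal/m²
Organism 4: 4206.6 × 0.11 = 462.726 kcal/m²
Organism 5: 462.726 × 0.05 = 23.1363 kcal/m²
Organism 6: 23.1363 × 0.2 = 4.62726 kcal/m²

4.63 kcal/m²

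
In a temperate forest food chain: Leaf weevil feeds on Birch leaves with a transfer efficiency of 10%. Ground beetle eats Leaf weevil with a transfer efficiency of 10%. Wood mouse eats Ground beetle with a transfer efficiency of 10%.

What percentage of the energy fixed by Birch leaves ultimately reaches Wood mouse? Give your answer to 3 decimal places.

Product of link efficiencies: 0.1 × 0.1 × 0.1 = 0.001
As a percentage: 0.001 × 100 = 0.100%

0.100%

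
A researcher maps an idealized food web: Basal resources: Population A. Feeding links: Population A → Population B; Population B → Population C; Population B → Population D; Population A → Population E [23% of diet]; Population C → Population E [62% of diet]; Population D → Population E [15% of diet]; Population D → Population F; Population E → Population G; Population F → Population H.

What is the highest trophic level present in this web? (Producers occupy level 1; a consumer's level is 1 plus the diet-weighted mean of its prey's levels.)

Population B: 1 + 1 = 2
Population C: 1 + 2 = 3
Population D: 1 + 2 = 3
Population E: 1 + (0.23×1 + 0.62×3 + 0.15×3) = 3.54
Population F: 1 + 3 = 4
Population G: 1 + 3.54 = 4.54
Population H: 1 + 4 = 5

5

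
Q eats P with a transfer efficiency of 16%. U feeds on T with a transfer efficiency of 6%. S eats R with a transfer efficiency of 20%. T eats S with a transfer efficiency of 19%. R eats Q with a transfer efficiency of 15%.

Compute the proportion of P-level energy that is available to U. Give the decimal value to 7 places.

Product of link efficiencies: 0.16 × 0.15 × 0.2 × 0.19 × 0.06 = 0.00005472

0.0000547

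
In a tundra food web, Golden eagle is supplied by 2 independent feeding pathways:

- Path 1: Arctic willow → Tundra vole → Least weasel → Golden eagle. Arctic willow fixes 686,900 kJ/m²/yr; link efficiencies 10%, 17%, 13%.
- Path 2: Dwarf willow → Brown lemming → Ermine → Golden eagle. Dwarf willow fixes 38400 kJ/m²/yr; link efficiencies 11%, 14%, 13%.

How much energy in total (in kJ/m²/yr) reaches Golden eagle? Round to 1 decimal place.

1594.9 kJ/m²/yr

Path 1: 686900 × 0.1 × 0.17 × 0.13 = 1518.049 kJ/m²/yr
Path 2: 38400 × 0.11 × 0.14 × 0.13 = 76.8768 kJ/m²/yr
Total at Golden eagle: 1518.049 + 76.8768 = 1594.9258 kJ/m²/yr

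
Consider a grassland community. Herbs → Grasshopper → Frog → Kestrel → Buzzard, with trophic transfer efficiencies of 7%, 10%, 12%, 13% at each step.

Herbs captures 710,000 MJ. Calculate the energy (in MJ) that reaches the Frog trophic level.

Grasshopper: 710000 × 0.07 = 49700 MJ
Frog: 49700 × 0.1 = 4970 MJ

4970 MJ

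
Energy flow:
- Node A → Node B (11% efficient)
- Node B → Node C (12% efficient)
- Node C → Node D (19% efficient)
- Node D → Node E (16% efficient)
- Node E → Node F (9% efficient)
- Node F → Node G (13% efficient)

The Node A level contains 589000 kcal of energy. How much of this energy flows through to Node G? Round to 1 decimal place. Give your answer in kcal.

Node B: 589000 × 0.11 = 64790 kcal
Node C: 64790 × 0.12 = 7774.8 kcal
Node D: 7774.8 × 0.19 = 1477.212 kcal
Node E: 1477.212 × 0.16 = 236.35392 kcal
Node F: 236.35392 × 0.09 = 21.2718528 kcal
Node G: 21.2718528 × 0.13 = 2.765340864 kcal

2.8 kcal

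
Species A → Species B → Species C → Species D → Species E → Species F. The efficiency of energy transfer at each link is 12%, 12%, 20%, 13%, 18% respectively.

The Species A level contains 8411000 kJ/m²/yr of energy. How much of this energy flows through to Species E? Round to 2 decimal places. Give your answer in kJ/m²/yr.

3149.08 kJ/m²/yr

Species B: 8411000 × 0.12 = 1009320 kJ/m²/yr
Species C: 1009320 × 0.12 = 121118.4 kJ/m²/yr
Species D: 121118.4 × 0.2 = 24223.68 kJ/m²/yr
Species E: 24223.68 × 0.13 = 3149.0784 kJ/m²/yr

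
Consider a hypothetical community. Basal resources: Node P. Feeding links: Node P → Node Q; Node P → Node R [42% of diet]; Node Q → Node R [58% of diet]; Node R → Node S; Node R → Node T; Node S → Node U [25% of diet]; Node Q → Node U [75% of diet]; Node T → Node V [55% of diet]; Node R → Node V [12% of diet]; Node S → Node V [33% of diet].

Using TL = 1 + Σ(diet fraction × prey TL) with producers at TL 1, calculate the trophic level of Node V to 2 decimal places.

Node Q: 1 + 1 = 2
Node R: 1 + (0.42×1 + 0.58×2) = 2.58
Node S: 1 + 2.58 = 3.58
Node T: 1 + 2.58 = 3.58
Node U: 1 + (0.25×3.58 + 0.75×2) = 3.395
Node V: 1 + (0.55×3.58 + 0.12×2.58 + 0.33×3.58) = 4.46

4.46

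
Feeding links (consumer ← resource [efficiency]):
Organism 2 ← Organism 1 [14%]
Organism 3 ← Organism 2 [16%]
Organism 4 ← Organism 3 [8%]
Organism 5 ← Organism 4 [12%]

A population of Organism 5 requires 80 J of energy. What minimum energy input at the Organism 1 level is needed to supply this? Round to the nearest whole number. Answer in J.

Cumulative transfer efficiency: 0.14 × 0.16 × 0.08 × 0.12 = 0.00021504
Organism 1 energy = 80 / 0.00021504 = 372024 J

372024 J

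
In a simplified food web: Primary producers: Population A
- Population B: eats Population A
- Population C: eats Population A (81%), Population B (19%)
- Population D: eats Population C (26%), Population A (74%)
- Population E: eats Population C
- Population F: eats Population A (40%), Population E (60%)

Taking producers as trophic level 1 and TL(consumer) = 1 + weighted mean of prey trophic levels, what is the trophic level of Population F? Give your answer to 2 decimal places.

Population B: 1 + 1 = 2
Population C: 1 + (0.81×1 + 0.19×2) = 2.19
Population D: 1 + (0.26×2.19 + 0.74×1) = 2.3094
Population E: 1 + 2.19 = 3.19
Population F: 1 + (0.4×1 + 0.6×3.19) = 3.314

3.31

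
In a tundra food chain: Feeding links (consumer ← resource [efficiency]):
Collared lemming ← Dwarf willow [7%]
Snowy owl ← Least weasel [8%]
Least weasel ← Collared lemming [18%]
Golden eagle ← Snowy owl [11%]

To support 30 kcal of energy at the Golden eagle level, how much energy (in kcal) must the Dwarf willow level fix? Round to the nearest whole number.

270563 kcal

Cumulative transfer efficiency: 0.07 × 0.18 × 0.08 × 0.11 = 0.00011088
Dwarf willow energy = 30 / 0.00011088 = 270563 kcal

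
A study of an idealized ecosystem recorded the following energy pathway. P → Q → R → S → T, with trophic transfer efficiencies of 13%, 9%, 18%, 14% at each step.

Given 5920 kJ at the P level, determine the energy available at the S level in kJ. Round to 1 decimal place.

12.5 kJ

Q: 5920 × 0.13 = 769.6 kJ
R: 769.6 × 0.09 = 69.264 kJ
S: 69.264 × 0.18 = 12.46752 kJ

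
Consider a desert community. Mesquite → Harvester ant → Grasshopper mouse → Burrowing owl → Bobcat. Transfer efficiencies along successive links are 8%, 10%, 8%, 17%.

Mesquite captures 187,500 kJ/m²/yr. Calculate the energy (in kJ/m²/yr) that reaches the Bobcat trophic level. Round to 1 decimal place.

20.4 kJ/m²/yr

Harvester ant: 187500 × 0.08 = 15000 kJ/m²/yr
Grasshopper mouse: 15000 × 0.1 = 1500 kJ/m²/yr
Burrowing owl: 1500 × 0.08 = 120 kJ/m²/yr
Bobcat: 120 × 0.17 = 20.4 kJ/m²/yr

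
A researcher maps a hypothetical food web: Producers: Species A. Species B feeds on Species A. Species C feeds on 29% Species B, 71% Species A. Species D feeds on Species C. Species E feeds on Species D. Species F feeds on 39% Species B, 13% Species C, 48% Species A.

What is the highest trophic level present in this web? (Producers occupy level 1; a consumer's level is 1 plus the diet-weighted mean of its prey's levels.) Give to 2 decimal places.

Species B: 1 + 1 = 2
Species C: 1 + (0.29×2 + 0.71×1) = 2.29
Species D: 1 + 2.29 = 3.29
Species E: 1 + 3.29 = 4.29
Species F: 1 + (0.39×2 + 0.13×2.29 + 0.48×1) = 2.5577

4.29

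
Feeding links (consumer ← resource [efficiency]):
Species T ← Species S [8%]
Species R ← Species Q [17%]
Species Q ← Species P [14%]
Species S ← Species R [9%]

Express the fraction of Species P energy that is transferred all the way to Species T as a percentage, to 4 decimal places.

0.0171%

Product of link efficiencies: 0.14 × 0.17 × 0.09 × 0.08 = 0.00017136
As a percentage: 0.00017136 × 100 = 0.0171%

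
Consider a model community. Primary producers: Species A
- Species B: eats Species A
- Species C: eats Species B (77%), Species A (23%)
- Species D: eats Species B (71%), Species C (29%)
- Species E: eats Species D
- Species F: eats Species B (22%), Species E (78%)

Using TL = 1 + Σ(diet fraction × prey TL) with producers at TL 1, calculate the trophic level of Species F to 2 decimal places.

4.73

Species B: 1 + 1 = 2
Species C: 1 + (0.77×2 + 0.23×1) = 2.77
Species D: 1 + (0.71×2 + 0.29×2.77) = 3.2233
Species E: 1 + 3.2233 = 4.2233
Species F: 1 + (0.22×2 + 0.78×4.2233) = 4.734174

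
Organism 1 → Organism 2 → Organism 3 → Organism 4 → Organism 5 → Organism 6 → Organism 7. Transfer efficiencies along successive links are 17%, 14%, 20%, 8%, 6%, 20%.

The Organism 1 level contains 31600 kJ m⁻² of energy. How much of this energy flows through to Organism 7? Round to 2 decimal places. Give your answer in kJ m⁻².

0.14 kJ m⁻²

Organism 2: 31600 × 0.17 = 5372 kJ m⁻²
Organism 3: 5372 × 0.14 = 752.08 kJ m⁻²
Organism 4: 752.08 × 0.2 = 150.416 kJ m⁻²
Organism 5: 150.416 × 0.08 = 12.03328 kJ m⁻²
Organism 6: 12.03328 × 0.06 = 0.7219968 kJ m⁻²
Organism 7: 0.7219968 × 0.2 = 0.14439936 kJ m⁻²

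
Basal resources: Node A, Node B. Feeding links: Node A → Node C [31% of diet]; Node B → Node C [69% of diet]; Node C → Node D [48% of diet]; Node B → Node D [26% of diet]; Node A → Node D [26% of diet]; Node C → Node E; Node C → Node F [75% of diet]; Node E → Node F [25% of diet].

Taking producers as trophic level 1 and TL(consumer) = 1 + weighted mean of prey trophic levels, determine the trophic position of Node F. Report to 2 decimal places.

Node C: 1 + (0.31×1 + 0.69×1) = 2
Node D: 1 + (0.48×2 + 0.26×1 + 0.26×1) = 2.48
Node E: 1 + 2 = 3
Node F: 1 + (0.75×2 + 0.25×3) = 3.25

3.25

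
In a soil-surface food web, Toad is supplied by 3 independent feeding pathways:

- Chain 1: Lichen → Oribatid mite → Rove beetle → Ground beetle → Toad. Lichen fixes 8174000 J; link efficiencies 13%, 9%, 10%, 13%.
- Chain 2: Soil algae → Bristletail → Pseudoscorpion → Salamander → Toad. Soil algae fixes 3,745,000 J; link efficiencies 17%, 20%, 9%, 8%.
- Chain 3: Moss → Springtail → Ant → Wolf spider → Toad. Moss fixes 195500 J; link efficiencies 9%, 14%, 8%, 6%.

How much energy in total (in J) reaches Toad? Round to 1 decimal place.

2171.9 J

Chain 1: 8174000 × 0.13 × 0.09 × 0.1 × 0.13 = 1243.2654 J
Chain 2: 3745000 × 0.17 × 0.2 × 0.09 × 0.08 = 916.776 J
Chain 3: 195500 × 0.09 × 0.14 × 0.08 × 0.06 = 11.82384 J
Total at Toad: 1243.2654 + 916.776 + 11.82384 = 2171.86524 J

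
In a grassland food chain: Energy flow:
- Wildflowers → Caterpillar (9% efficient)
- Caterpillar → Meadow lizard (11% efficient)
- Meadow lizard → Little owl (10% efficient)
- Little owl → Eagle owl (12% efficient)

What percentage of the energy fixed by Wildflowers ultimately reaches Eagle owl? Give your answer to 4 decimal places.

Product of link efficiencies: 0.09 × 0.11 × 0.1 × 0.12 = 0.0001188
As a percentage: 0.0001188 × 100 = 0.0119%

0.0119%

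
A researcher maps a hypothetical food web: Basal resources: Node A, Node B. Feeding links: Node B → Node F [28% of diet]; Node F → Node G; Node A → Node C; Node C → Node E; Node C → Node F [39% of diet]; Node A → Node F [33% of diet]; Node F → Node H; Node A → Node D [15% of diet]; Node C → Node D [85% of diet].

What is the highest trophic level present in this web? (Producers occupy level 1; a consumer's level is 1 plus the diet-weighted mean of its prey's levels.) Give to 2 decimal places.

Node C: 1 + 1 = 2
Node D: 1 + (0.15×1 + 0.85×2) = 2.85
Node E: 1 + 2 = 3
Node F: 1 + (0.33×1 + 0.28×1 + 0.39×2) = 2.39
Node G: 1 + 2.39 = 3.39
Node H: 1 + 2.39 = 3.39

3.39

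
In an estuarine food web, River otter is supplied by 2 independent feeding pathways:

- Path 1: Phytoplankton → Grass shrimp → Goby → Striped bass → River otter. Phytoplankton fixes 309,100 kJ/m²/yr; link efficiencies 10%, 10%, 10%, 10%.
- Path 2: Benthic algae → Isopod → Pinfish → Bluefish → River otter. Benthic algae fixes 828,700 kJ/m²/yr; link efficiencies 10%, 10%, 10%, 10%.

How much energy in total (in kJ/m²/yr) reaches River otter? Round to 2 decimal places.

Path 1: 309100 × 0.1 × 0.1 × 0.1 × 0.1 = 30.91 kJ/m²/yr
Path 2: 828700 × 0.1 × 0.1 × 0.1 × 0.1 = 82.87 kJ/m²/yr
Total at River otter: 30.91 + 82.87 = 113.78 kJ/m²/yr

113.78 kJ/m²/yr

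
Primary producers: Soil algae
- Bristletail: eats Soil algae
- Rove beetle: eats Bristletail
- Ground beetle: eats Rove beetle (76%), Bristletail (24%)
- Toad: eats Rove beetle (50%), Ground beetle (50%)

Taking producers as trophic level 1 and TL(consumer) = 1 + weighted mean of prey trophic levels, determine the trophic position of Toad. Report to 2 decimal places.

4.38

Bristletail: 1 + 1 = 2
Rove beetle: 1 + 2 = 3
Ground beetle: 1 + (0.76×3 + 0.24×2) = 3.76
Toad: 1 + (0.5×3 + 0.5×3.76) = 4.38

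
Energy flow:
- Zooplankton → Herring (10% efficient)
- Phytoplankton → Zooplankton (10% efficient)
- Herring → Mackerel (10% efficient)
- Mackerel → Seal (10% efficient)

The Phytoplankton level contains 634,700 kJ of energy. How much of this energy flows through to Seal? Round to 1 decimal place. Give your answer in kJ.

Zooplankton: 634700 × 0.1 = 63470 kJ
Herring: 63470 × 0.1 = 6347 kJ
Mackerel: 6347 × 0.1 = 634.7 kJ
Seal: 634.7 × 0.1 = 63.47 kJ

63.5 kJ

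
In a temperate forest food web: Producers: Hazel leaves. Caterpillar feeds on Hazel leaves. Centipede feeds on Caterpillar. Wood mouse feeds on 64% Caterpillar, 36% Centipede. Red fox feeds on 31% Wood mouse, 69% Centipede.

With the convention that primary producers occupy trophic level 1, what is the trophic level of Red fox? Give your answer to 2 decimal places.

Caterpillar: 1 + 1 = 2
Centipede: 1 + 2 = 3
Wood mouse: 1 + (0.64×2 + 0.36×3) = 3.36
Red fox: 1 + (0.31×3.36 + 0.69×3) = 4.1116

4.11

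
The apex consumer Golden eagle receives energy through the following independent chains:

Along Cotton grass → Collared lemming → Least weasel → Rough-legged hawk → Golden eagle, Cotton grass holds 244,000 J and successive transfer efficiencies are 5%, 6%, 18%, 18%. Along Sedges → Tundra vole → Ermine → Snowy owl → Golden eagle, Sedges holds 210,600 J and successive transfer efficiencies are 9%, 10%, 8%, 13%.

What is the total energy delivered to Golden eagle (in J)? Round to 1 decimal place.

Via Cotton grass: 244000 × 0.05 × 0.06 × 0.18 × 0.18 = 23.7168 J
Via Sedges: 210600 × 0.09 × 0.1 × 0.08 × 0.13 = 19.71216 J
Total at Golden eagle: 23.7168 + 19.71216 = 43.42896 J

43.4 J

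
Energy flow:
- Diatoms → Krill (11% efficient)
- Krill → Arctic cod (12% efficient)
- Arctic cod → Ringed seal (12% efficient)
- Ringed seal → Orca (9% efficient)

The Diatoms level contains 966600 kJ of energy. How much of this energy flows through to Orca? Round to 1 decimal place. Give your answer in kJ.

137.8 kJ

Krill: 966600 × 0.11 = 106326 kJ
Arctic cod: 106326 × 0.12 = 12759.12 kJ
Ringed seal: 12759.12 × 0.12 = 1531.0944 kJ
Orca: 1531.0944 × 0.09 = 137.798496 kJ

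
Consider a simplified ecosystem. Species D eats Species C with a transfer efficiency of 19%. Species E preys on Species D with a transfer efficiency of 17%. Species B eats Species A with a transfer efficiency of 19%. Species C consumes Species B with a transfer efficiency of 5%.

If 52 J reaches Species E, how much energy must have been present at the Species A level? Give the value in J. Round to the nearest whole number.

Cumulative transfer efficiency: 0.19 × 0.05 × 0.19 × 0.17 = 0.00030685
Species A energy = 52 / 0.00030685 = 169464 J

169464 J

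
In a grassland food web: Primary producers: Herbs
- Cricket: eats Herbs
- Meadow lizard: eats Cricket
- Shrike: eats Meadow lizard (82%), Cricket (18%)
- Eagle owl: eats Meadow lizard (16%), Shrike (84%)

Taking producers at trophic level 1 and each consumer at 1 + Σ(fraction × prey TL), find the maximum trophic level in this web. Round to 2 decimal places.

Cricket: 1 + 1 = 2
Meadow lizard: 1 + 2 = 3
Shrike: 1 + (0.82×3 + 0.18×2) = 3.82
Eagle owl: 1 + (0.16×3 + 0.84×3.82) = 4.6888

4.69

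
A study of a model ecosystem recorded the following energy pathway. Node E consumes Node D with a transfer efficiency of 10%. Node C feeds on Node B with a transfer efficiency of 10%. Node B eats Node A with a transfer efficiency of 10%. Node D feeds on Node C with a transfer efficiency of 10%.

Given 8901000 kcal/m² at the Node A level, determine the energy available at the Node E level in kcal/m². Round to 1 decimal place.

890.1 kcal/m²

Node B: 8901000 × 0.1 = 890100 kcal/m²
Node C: 890100 × 0.1 = 89010 kcal/m²
Node D: 89010 × 0.1 = 8901 kcal/m²
Node E: 8901 × 0.1 = 890.1 kcal/m²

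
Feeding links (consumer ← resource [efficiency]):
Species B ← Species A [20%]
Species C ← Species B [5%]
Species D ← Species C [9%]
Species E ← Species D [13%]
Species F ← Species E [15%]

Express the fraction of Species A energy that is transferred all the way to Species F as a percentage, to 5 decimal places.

0.00176%

Product of link efficiencies: 0.2 × 0.05 × 0.09 × 0.13 × 0.15 = 0.00001755
As a percentage: 0.00001755 × 100 = 0.00176%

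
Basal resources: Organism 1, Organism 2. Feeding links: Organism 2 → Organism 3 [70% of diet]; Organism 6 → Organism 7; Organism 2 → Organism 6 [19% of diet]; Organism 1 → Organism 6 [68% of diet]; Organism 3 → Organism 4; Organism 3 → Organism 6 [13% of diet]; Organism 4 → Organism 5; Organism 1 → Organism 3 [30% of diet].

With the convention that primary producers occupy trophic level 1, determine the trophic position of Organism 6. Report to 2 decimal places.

2.13

Organism 3: 1 + (0.7×1 + 0.3×1) = 2
Organism 4: 1 + 2 = 3
Organism 5: 1 + 3 = 4
Organism 6: 1 + (0.19×1 + 0.68×1 + 0.13×2) = 2.13
Organism 7: 1 + 2.13 = 3.13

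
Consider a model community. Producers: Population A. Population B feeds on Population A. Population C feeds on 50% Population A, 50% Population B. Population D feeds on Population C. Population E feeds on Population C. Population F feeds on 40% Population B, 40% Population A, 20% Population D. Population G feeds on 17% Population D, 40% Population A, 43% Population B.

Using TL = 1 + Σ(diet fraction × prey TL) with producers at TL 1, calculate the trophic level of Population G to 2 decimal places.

Population B: 1 + 1 = 2
Population C: 1 + (0.5×1 + 0.5×2) = 2.5
Population D: 1 + 2.5 = 3.5
Population E: 1 + 2.5 = 3.5
Population F: 1 + (0.4×2 + 0.4×1 + 0.2×3.5) = 2.9
Population G: 1 + (0.17×3.5 + 0.4×1 + 0.43×2) = 2.855

2.86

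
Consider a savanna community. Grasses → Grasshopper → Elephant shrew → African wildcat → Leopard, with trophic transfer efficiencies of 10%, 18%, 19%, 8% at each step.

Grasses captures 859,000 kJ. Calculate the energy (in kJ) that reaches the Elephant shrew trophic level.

Grasshopper: 859000 × 0.1 = 85900 kJ
Elephant shrew: 85900 × 0.18 = 15462 kJ

15462 kJ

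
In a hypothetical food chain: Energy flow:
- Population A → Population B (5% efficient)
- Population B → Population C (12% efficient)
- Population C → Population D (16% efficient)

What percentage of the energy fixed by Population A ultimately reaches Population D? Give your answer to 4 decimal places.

0.0960%

Product of link efficiencies: 0.05 × 0.12 × 0.16 = 0.00096
As a percentage: 0.00096 × 100 = 0.0960%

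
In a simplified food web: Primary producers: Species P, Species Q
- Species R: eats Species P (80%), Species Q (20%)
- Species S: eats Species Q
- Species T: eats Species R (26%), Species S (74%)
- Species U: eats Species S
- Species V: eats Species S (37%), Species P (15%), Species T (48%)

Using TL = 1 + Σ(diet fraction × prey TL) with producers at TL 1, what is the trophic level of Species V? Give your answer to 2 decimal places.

3.33

Species R: 1 + (0.8×1 + 0.2×1) = 2
Species S: 1 + 1 = 2
Species T: 1 + (0.26×2 + 0.74×2) = 3
Species U: 1 + 2 = 3
Species V: 1 + (0.37×2 + 0.15×1 + 0.48×3) = 3.33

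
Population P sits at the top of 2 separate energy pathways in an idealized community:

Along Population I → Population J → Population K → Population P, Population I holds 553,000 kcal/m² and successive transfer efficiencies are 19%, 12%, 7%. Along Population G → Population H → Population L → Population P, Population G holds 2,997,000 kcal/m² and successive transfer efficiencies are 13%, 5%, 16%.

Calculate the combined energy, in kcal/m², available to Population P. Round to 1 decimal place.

3999.5 kcal/m²

Via Population I: 553000 × 0.19 × 0.12 × 0.07 = 882.588 kcal/m²
Via Population G: 2997000 × 0.13 × 0.05 × 0.16 = 3116.88 kcal/m²
Total at Population P: 882.588 + 3116.88 = 3999.468 kcal/m²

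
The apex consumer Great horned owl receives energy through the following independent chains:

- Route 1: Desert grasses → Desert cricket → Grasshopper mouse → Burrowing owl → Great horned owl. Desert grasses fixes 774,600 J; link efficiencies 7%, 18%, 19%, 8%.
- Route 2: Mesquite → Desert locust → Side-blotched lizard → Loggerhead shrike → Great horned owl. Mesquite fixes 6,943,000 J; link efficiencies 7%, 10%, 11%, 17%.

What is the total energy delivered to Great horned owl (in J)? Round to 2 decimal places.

Route 1: 774600 × 0.07 × 0.18 × 0.19 × 0.08 = 148.351392 J
Route 2: 6943000 × 0.07 × 0.1 × 0.11 × 0.17 = 908.8387 J
Total at Great horned owl: 148.351392 + 908.8387 = 1057.190092 J

1057.19 J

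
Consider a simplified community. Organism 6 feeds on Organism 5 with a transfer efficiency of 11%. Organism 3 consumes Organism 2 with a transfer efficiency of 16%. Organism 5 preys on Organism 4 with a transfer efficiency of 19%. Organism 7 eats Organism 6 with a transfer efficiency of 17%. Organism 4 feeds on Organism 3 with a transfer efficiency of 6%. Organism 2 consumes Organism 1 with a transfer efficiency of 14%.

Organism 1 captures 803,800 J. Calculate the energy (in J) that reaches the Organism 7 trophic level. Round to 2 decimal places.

3.84 J

Organism 2: 803800 × 0.14 = 112532 J
Organism 3: 112532 × 0.16 = 18005.12 J
Organism 4: 18005.12 × 0.06 = 1080.3072 J
Organism 5: 1080.3072 × 0.19 = 205.258368 J
Organism 6: 205.258368 × 0.11 = 22.57842048 J
Organism 7: 22.57842048 × 0.17 = 3.8383314816 J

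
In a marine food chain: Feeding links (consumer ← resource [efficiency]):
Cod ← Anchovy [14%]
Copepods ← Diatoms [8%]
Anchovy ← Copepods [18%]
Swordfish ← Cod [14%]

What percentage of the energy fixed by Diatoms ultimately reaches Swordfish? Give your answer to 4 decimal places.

Product of link efficiencies: 0.08 × 0.18 × 0.14 × 0.14 = 0.00028224
As a percentage: 0.00028224 × 100 = 0.0282%

0.0282%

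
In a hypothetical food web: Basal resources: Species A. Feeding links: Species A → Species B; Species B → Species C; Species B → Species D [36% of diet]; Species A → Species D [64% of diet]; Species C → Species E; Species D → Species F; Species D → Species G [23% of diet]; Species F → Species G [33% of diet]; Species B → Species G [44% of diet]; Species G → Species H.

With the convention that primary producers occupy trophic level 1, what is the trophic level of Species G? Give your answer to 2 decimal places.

3.53

Species B: 1 + 1 = 2
Species C: 1 + 2 = 3
Species D: 1 + (0.36×2 + 0.64×1) = 2.36
Species E: 1 + 3 = 4
Species F: 1 + 2.36 = 3.36
Species G: 1 + (0.23×2.36 + 0.33×3.36 + 0.44×2) = 3.5316
Species H: 1 + 3.5316 = 4.5316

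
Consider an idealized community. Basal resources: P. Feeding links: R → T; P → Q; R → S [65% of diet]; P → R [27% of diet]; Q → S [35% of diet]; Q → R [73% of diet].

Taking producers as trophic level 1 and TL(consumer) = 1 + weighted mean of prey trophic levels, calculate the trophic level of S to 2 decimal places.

Q: 1 + 1 = 2
R: 1 + (0.73×2 + 0.27×1) = 2.73
S: 1 + (0.65×2.73 + 0.35×2) = 3.4745
T: 1 + 2.73 = 3.73

3.47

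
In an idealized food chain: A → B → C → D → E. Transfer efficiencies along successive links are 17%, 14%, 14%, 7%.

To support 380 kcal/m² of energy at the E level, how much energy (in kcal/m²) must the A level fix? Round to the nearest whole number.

1629223 kcal/m²

Cumulative transfer efficiency: 0.17 × 0.14 × 0.14 × 0.07 = 0.00023324
A energy = 380 / 0.00023324 = 1629223 kcal/m²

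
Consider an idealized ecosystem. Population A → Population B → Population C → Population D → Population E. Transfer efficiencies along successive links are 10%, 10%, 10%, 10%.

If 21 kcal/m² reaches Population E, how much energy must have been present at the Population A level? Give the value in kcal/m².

Cumulative transfer efficiency: 0.1 × 0.1 × 0.1 × 0.1 = 0.0001
Population A energy = 21 / 0.0001 = 210000 kcal/m²

210000 kcal/m²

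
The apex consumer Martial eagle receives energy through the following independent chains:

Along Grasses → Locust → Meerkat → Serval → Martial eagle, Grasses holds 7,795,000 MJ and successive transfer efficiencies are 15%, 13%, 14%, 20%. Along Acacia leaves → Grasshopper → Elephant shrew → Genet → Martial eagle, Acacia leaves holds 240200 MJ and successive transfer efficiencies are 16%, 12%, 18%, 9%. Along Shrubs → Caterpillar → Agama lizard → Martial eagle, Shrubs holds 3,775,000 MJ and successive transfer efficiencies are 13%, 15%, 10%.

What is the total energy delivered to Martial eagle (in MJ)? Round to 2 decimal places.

Via Grasses: 7795000 × 0.15 × 0.13 × 0.14 × 0.2 = 4256.07 MJ
Via Acacia leaves: 240200 × 0.16 × 0.12 × 0.18 × 0.09 = 74.711808 MJ
Via Shrubs: 3775000 × 0.13 × 0.15 × 0.1 = 7361.25 MJ
Total at Martial eagle: 4256.07 + 74.711808 + 7361.25 = 11692.031808 MJ

11692.03 MJ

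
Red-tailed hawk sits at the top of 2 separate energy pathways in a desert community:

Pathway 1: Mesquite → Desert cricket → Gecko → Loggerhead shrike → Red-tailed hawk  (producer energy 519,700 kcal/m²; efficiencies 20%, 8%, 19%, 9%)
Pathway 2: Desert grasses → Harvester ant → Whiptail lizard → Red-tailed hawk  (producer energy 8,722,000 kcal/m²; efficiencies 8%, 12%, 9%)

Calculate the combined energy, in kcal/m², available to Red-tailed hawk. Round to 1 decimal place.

Pathway 1: 519700 × 0.2 × 0.08 × 0.19 × 0.09 = 142.18992 kcal/m²
Pathway 2: 8722000 × 0.08 × 0.12 × 0.09 = 7535.808 kcal/m²
Total at Red-tailed hawk: 142.18992 + 7535.808 = 7677.99792 kcal/m²

7678.0 kcal/m²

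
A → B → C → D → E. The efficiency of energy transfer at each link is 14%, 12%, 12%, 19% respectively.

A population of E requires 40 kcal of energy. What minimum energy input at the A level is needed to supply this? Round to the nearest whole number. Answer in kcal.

104428 kcal

Cumulative transfer efficiency: 0.14 × 0.12 × 0.12 × 0.19 = 0.00038304
A energy = 40 / 0.00038304 = 104428 kcal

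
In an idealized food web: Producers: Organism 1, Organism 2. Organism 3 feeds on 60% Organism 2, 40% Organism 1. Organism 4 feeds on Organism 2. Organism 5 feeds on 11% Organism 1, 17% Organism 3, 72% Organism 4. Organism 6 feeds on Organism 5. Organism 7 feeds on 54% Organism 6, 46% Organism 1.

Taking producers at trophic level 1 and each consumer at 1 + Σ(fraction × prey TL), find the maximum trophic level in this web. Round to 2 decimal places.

3.89

Organism 3: 1 + (0.6×1 + 0.4×1) = 2
Organism 4: 1 + 1 = 2
Organism 5: 1 + (0.11×1 + 0.17×2 + 0.72×2) = 2.89
Organism 6: 1 + 2.89 = 3.89
Organism 7: 1 + (0.54×3.89 + 0.46×1) = 3.5606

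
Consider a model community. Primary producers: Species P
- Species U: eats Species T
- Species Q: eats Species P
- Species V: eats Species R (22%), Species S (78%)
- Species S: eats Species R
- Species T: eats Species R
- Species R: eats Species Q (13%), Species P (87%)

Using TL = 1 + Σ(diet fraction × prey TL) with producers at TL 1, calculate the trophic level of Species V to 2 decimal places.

Species Q: 1 + 1 = 2
Species R: 1 + (0.13×2 + 0.87×1) = 2.13
Species S: 1 + 2.13 = 3.13
Species T: 1 + 2.13 = 3.13
Species U: 1 + 3.13 = 4.13
Species V: 1 + (0.22×2.13 + 0.78×3.13) = 3.91

3.91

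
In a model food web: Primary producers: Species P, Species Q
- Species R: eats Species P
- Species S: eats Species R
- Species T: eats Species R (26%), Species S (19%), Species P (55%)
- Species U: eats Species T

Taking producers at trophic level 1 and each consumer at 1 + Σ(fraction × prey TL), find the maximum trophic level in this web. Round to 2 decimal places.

3.64

Species R: 1 + 1 = 2
Species S: 1 + 2 = 3
Species T: 1 + (0.26×2 + 0.19×3 + 0.55×1) = 2.64
Species U: 1 + 2.64 = 3.64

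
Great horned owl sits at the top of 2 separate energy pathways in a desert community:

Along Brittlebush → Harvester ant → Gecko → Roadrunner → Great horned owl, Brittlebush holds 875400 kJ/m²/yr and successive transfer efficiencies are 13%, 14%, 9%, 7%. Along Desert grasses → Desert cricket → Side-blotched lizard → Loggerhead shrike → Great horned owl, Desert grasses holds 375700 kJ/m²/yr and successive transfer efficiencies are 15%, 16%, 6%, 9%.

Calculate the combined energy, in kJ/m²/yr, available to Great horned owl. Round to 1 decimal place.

Via Brittlebush: 875400 × 0.13 × 0.14 × 0.09 × 0.07 = 100.373364 kJ/m²/yr
Via Desert grasses: 375700 × 0.15 × 0.16 × 0.06 × 0.09 = 48.69072 kJ/m²/yr
Total at Great horned owl: 100.373364 + 48.69072 = 149.064084 kJ/m²/yr

149.1 kJ/m²/yr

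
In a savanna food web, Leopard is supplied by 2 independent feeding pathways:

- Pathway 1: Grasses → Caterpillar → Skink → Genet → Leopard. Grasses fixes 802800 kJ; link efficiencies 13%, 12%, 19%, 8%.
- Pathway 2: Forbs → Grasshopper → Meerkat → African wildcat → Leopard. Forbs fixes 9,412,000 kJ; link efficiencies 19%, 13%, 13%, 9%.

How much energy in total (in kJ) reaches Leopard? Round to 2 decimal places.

Pathway 1: 802800 × 0.13 × 0.12 × 0.19 × 0.08 = 190.359936 kJ
Pathway 2: 9412000 × 0.19 × 0.13 × 0.13 × 0.09 = 2719.97388 kJ
Total at Leopard: 190.359936 + 2719.97388 = 2910.333816 kJ

2910.33 kJ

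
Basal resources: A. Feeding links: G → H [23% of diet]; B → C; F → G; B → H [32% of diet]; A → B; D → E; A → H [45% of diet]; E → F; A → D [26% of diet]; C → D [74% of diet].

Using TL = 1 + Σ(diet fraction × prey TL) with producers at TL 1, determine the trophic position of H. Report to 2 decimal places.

3.58

B: 1 + 1 = 2
C: 1 + 2 = 3
D: 1 + (0.26×1 + 0.74×3) = 3.48
E: 1 + 3.48 = 4.48
F: 1 + 4.48 = 5.48
G: 1 + 5.48 = 6.48
H: 1 + (0.32×2 + 0.45×1 + 0.23×6.48) = 3.5804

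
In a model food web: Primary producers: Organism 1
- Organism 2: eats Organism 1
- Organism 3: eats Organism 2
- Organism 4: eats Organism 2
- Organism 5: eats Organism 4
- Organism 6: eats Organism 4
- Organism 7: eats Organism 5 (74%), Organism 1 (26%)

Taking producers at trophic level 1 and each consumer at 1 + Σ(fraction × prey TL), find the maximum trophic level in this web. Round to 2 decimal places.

Organism 2: 1 + 1 = 2
Organism 3: 1 + 2 = 3
Organism 4: 1 + 2 = 3
Organism 5: 1 + 3 = 4
Organism 6: 1 + 3 = 4
Organism 7: 1 + (0.74×4 + 0.26×1) = 4.22

4.22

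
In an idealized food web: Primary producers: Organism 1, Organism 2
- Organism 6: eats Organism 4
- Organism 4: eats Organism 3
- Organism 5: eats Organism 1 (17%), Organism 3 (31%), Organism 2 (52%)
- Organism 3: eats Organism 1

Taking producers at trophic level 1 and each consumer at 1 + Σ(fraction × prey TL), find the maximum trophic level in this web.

Organism 3: 1 + 1 = 2
Organism 4: 1 + 2 = 3
Organism 5: 1 + (0.17×1 + 0.31×2 + 0.52×1) = 2.31
Organism 6: 1 + 3 = 4

4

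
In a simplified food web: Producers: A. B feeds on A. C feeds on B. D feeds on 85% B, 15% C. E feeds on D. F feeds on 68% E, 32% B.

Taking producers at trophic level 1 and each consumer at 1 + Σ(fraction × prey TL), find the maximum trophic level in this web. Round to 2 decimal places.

4.46

B: 1 + 1 = 2
C: 1 + 2 = 3
D: 1 + (0.85×2 + 0.15×3) = 3.15
E: 1 + 3.15 = 4.15
F: 1 + (0.68×4.15 + 0.32×2) = 4.462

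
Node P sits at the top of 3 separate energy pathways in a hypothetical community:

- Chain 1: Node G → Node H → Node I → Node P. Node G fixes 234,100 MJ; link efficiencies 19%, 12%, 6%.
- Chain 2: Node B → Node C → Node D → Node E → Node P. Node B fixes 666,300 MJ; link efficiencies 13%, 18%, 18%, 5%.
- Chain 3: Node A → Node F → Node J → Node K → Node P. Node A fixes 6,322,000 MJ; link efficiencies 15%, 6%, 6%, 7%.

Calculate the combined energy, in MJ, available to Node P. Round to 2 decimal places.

699.54 MJ

Chain 1: 234100 × 0.19 × 0.12 × 0.06 = 320.2488 MJ
Chain 2: 666300 × 0.13 × 0.18 × 0.18 × 0.05 = 140.32278 MJ
Chain 3: 6322000 × 0.15 × 0.06 × 0.06 × 0.07 = 238.9716 MJ
Total at Node P: 320.2488 + 140.32278 + 238.9716 = 699.54318 MJ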